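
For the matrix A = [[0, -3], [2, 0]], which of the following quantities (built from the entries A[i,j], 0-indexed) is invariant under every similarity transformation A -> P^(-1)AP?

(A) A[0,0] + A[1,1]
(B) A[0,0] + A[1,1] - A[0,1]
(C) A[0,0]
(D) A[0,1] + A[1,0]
A

A[0,0] + A[1,1] is the trace of A. By the cyclic property of the trace, tr(P^(-1)AP) = tr(APP^(-1)) = tr(A), so it is the same for every matrix similar to A.

The other combinations are not similarity invariants. For example, take P = [[1, 1], [1, 2]] (det P = 1), so P^(-1) = [[2, -1], [-1, 1]] and
B = P^(-1)AP = [[-8, -14], [5, 8]].
Evaluating each option on A and on B:
(A) A[0,0] + A[1,1]: 0 for A, 0 for B -> unchanged
(B) A[0,0] + A[1,1] - A[0,1]: 3 for A, 14 for B -> changes
(C) A[0,0]: 0 for A, -8 for B -> changes
(D) A[0,1] + A[1,0]: -1 for A, -9 for B -> changes

Only (A) A[0,0] + A[1,1] = 0 survives (and it does so for every P, not just this one), so it is the invariant.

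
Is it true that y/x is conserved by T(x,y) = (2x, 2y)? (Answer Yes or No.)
Yes

Substitute T(x,y) = (2x, 2y) into the expression and compare with the original.

Original: y/x
After applying T: (2y)/(2x) = y/x

This is identical to the original y/x, so the expression is invariant.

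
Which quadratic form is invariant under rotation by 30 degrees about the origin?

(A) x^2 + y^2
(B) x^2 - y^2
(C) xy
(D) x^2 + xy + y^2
A

Rotation by 30 degrees sends (x, y) to (sqrt(3)x/2 - y/2, x/2 + sqrt(3)y/2).
Substitute the transformed coordinates into each option and compare with the original:
(A) x^2 + y^2  ->  (sqrt(3)x/2 - y/2)^2 + (x/2 + sqrt(3)y/2)^2 = x^2 + y^2   [equals x^2 + y^2: invariant]
(B) x^2 - y^2  ->  (sqrt(3)x/2 - y/2)^2 - (x/2 + sqrt(3)y/2)^2 = x^2/2 - sqrt(3)xy - y^2/2   [differs from x^2 - y^2: not invariant]
(C) xy  ->  (sqrt(3)x/2 - y/2)(x/2 + sqrt(3)y/2) = sqrt(3)x^2/4 + xy/2 - sqrt(3)y^2/4   [differs from xy: not invariant]
(D) x^2 + xy + y^2  ->  (sqrt(3)x/2 - y/2)^2 + (sqrt(3)x/2 - y/2)(x/2 + sqrt(3)y/2) + (x/2 + sqrt(3)y/2)^2 = sqrt(3)x^2/4 + x^2 + xy/2 - sqrt(3)y^2/4 + y^2   [differs from x^2 + xy + y^2: not invariant]

Only option (A), x^2 + y^2, is unchanged by the transformation.
x^2 + y^2 is the squared distance from the origin, which rotations preserve.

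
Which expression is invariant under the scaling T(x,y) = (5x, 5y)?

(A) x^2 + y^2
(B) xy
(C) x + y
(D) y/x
D

Under the uniform scaling T(x,y) = (5x, 5y):
Substitute the transformed coordinates into each option and compare with the original:
(A) x^2 + y^2  ->  (5x)^2 + (5y)^2 = 25x^2 + 25y^2   [differs from x^2 + y^2: not invariant]
(B) xy  ->  (5x)(5y) = 25xy   [differs from xy: not invariant]
(C) x + y  ->  (5x) + (5y) = 5x + 5y   [differs from x + y: not invariant]
(D) y/x  ->  (5y)/(5x) = y/x   [equals y/x: invariant]

Only option (D), y/x, is unchanged by the transformation.
The common factor 5 cancels in a ratio of coordinates, while sums, products and sums of squares pick up factors of 5 or 25.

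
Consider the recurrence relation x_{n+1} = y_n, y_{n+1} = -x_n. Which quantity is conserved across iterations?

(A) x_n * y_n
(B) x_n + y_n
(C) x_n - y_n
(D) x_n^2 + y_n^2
D

For the recurrence x_{n+1} = y_n, y_{n+1} = -x_n:

x_{n+1}^2 + y_{n+1}^2 = y_n^2 + (-x_n)^2 = x_n^2 + y_n^2
The sum of squares is conserved (like energy in a harmonic oscillator).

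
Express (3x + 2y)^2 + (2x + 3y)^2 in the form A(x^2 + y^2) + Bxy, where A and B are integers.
13(x^2 + y^2) + 24xy

Expanding: (3x + 2y)^2 = 9x^2 + 12xy + 4y^2
(2x + 3y)^2 = 4x^2 + 12xy + 9y^2
Sum = (9+4)(x^2+y^2) + 24xy = 13(x^2 + y^2) + 24xy
This is symmetric in x and y.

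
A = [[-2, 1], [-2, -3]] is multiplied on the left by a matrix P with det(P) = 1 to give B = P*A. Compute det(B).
8

By the multiplicative property of determinants, det(B) = det(P*A) = det(P) * det(A) = det(A),
so the determinant is invariant under multiplication by any determinant-1 matrix; we just need det(A).

det(A) = (-2)(-3) - (1)(-2) = 6 - (-2) = 8

Therefore det(B) = 1 * 8 = 8.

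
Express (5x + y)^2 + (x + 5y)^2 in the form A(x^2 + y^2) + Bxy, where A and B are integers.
26(x^2 + y^2) + 20xy

Expanding: (5x + y)^2 = 25x^2 + 10xy + y^2
(x + 5y)^2 = x^2 + 10xy + 25y^2
Sum = (25+1)(x^2+y^2) + 20xy = 26(x^2 + y^2) + 20xy
This is symmetric in x and y.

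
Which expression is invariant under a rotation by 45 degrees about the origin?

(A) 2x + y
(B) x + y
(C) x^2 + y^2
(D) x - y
C

A rotation by 45 degrees sends (x, y) to (sqrt(2)x/2 - sqrt(2)y/2, sqrt(2)x/2 + sqrt(2)y/2).
Substitute the transformed coordinates into each option and compare with the original:
(A) 2x + y  ->  2(sqrt(2)x/2 - sqrt(2)y/2) + (sqrt(2)x/2 + sqrt(2)y/2) = 3sqrt(2)x/2 - sqrt(2)y/2   [differs from 2x + y: not invariant]
(B) x + y  ->  (sqrt(2)x/2 - sqrt(2)y/2) + (sqrt(2)x/2 + sqrt(2)y/2) = sqrt(2)x   [differs from x + y: not invariant]
(C) x^2 + y^2  ->  (sqrt(2)x/2 - sqrt(2)y/2)^2 + (sqrt(2)x/2 + sqrt(2)y/2)^2 = x^2 + y^2   [equals x^2 + y^2: invariant]
(D) x - y  ->  (sqrt(2)x/2 - sqrt(2)y/2) - (sqrt(2)x/2 + sqrt(2)y/2) = -sqrt(2)y   [differs from x - y: not invariant]

Only option (C), x^2 + y^2, is unchanged by the transformation.
Geometrically, x^2 + y^2 is the squared distance from the origin, which every rotation about the origin preserves.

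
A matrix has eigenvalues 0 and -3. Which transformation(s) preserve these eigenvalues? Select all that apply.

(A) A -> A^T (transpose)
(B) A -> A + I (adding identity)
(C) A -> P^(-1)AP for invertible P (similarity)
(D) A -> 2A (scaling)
A and C

Eigenvalues are preserved by:
1. Similarity transformations: A -> P^(-1)AP (same characteristic polynomial)
2. Transpose: A^T has the same eigenvalues as A

Eigenvalues are NOT preserved by:
- Adding identity: eigenvalues become 0+1, -3+1
- Scaling: eigenvalues become 0, -6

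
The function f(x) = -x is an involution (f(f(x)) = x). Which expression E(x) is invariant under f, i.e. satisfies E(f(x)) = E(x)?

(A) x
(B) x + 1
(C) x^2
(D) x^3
C

Replace x by f(x) = -x in each option and simplify. As a quick numerical cross-check, also compare E(3) with E(f(3)) = E(-3).

(A) x  ->  (-x) = -x; check: E(3) = 3 but E(-3) = -3.   [not invariant]
(B) x + 1  ->  (-x) + 1 = 1 - x; check: E(3) = 4 but E(-3) = -2.   [not invariant]
(C) x^2  ->  (-x)^2, which simplifies back to x^2; check: E(3) = 9, E(-3) = 9.   [invariant]
(D) x^3  ->  (-x)^3 = -x^3; check: E(3) = 27 but E(-3) = -27.   [not invariant]

Only (C) is unchanged. E is symmetric under swapping x with f(x) = -x, which is exactly what an involution does.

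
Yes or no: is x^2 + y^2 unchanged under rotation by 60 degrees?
Yes

Applying rotation by 60 degrees: x' = x*cos(60 degrees) - y*sin(60 degrees) = x/2 - sqrt(3)y/2, y' = x*sin(60 degrees) + y*cos(60 degrees) = sqrt(3)x/2 + y/2

Substituting into x^2 + y^2:
(x/2 - sqrt(3)y/2)^2 + (sqrt(3)x/2 + y/2)^2
= x^2 + y^2

This equals the original expression x^2 + y^2, so it IS invariant.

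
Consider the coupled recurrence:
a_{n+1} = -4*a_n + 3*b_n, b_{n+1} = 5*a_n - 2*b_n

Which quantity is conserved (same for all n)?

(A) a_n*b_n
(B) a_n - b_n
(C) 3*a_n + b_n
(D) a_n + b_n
D

Replace a_n by a_{n+1} = -4*a_n + 3*b_n and b_n by b_{n+1} = 5*a_n - 2*b_n in each option and simplify:
(A) a_n*b_n  ->  (-4*a_n + 3*b_n)*(5*a_n - 2*b_n) = -20*a_n^2 + 23*a_n*b_n - 6*b_n^2   [not conserved]
(B) a_n - b_n  ->  (-4*a_n + 3*b_n) - (5*a_n - 2*b_n) = -9*a_n + 5*b_n   [not conserved]
(C) 3*a_n + b_n  ->  3*(-4*a_n + 3*b_n) + (5*a_n - 2*b_n) = -7*a_n + 7*b_n   [not conserved]
(D) a_n + b_n  ->  (-4*a_n + 3*b_n) + (5*a_n - 2*b_n) = a_n + b_n   [conserved]

Only (D) a_n + b_n returns to itself after one step, so it is the conserved quantity.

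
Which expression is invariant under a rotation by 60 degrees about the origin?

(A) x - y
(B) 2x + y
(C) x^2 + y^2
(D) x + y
C

A rotation by 60 degrees sends (x, y) to (x/2 - sqrt(3)y/2, sqrt(3)x/2 + y/2).
Substitute the transformed coordinates into each option and compare with the original:
(A) x - y  ->  (x/2 - sqrt(3)y/2) - (sqrt(3)x/2 + y/2) = -sqrt(3)x/2 + x/2 - sqrt(3)y/2 - y/2   [differs from x - y: not invariant]
(B) 2x + y  ->  2(x/2 - sqrt(3)y/2) + (sqrt(3)x/2 + y/2) = sqrt(3)x/2 + x - sqrt(3)y + y/2   [differs from 2x + y: not invariant]
(C) x^2 + y^2  ->  (x/2 - sqrt(3)y/2)^2 + (sqrt(3)x/2 + y/2)^2 = x^2 + y^2   [equals x^2 + y^2: invariant]
(D) x + y  ->  (x/2 - sqrt(3)y/2) + (sqrt(3)x/2 + y/2) = x/2 + sqrt(3)x/2 - sqrt(3)y/2 + y/2   [differs from x + y: not invariant]

Only option (C), x^2 + y^2, is unchanged by the transformation.
Geometrically, x^2 + y^2 is the squared distance from the origin, which every rotation about the origin preserves.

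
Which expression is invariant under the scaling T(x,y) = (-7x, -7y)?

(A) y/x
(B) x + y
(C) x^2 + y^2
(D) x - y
A

Under the uniform scaling T(x,y) = (-7x, -7y):
Substitute the transformed coordinates into each option and compare with the original:
(A) y/x  ->  (-7y)/(-7x) = y/x   [equals y/x: invariant]
(B) x + y  ->  (-7x) + (-7y) = -7x - 7y   [differs from x + y: not invariant]
(C) x^2 + y^2  ->  (-7x)^2 + (-7y)^2 = 49x^2 + 49y^2   [differs from x^2 + y^2: not invariant]
(D) x - y  ->  (-7x) - (-7y) = -7x + 7y   [differs from x - y: not invariant]

Only option (A), y/x, is unchanged by the transformation.
The common factor -7 cancels in a ratio of coordinates, while sums, products and sums of squares pick up factors of -7 or 49.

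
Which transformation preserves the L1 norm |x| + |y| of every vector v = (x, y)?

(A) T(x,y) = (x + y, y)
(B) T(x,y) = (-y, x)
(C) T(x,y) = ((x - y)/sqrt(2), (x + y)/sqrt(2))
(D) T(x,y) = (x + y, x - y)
B

A transformation preserves a norm if ||T(v)|| = ||v|| for every v; a single vector where the norm changes rules an option out.

(A) T(x,y) = (x + y, y): v = (0, 1) has norm |0| + |1| = 1, but T(v) = (1, 1) has norm 2 -- not preserved.
(B) T(x,y) = (-y, x): preserves the norm -- it only permutes the coordinates and/or flips signs, which leaves |x| + |y| unchanged.
(C) T(x,y) = ((x - y)/sqrt(2), (x + y)/sqrt(2)): v = (1, 0) has norm |1| + |0| = 1, but T(v) = (sqrt(2)/2, sqrt(2)/2) has norm sqrt(2) -- not preserved.
(D) T(x,y) = (x + y, x - y): v = (1, 0) has norm |1| + |0| = 1, but T(v) = (1, 1) has norm 2 -- not preserved.

Therefore the answer is (B).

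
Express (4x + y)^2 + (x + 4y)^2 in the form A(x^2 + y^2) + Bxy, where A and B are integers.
17(x^2 + y^2) + 16xy

Expanding: (4x + y)^2 = 16x^2 + 8xy + y^2
(x + 4y)^2 = x^2 + 8xy + 16y^2
Sum = (16+1)(x^2+y^2) + 16xy = 17(x^2 + y^2) + 16xy
This is symmetric in x and y.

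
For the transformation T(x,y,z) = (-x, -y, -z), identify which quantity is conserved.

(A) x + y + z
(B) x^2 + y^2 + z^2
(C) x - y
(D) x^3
B

Apply T(x,y,z) = (-x, -y, -z) to each option, i.e. replace (x, y, z) by the transformed coordinates.
Substitute the transformed coordinates into each option and compare with the original:
(A) x + y + z  ->  (-x) + (-y) + (-z) = -x - y - z   [differs from x + y + z: not invariant]
(B) x^2 + y^2 + z^2  ->  (-x)^2 + (-y)^2 + (-z)^2 = x^2 + y^2 + z^2   [equals x^2 + y^2 + z^2: invariant]
(C) x - y  ->  (-x) - (-y) = -x + y   [differs from x - y: not invariant]
(D) x^3  ->  (-x)^3 = -x^3   [differs from x^3: not invariant]

Only option (B), x^2 + y^2 + z^2, is unchanged by the transformation.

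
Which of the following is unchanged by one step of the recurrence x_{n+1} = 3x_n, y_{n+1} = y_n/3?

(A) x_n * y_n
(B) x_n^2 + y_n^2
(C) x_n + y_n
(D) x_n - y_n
A

For the recurrence x_{n+1} = 3x_n, y_{n+1} = y_n/3:

x_{n+1} * y_{n+1} = (3x_n) * (y_n/3) = x_n * y_n
The product is conserved.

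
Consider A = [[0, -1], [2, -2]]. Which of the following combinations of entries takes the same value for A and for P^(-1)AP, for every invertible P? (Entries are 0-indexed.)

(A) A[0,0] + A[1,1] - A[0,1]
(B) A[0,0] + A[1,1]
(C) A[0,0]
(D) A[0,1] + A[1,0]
B

A[0,0] + A[1,1] is the trace of A. By the cyclic property of the trace, tr(P^(-1)AP) = tr(APP^(-1)) = tr(A), so it is the same for every matrix similar to A.

The other combinations are not similarity invariants. For example, take P = [[1, -1], [0, 1]] (det P = 1), so P^(-1) = [[1, 1], [0, 1]] and
B = P^(-1)AP = [[2, -5], [2, -4]].
Evaluating each option on A and on B:
(A) A[0,0] + A[1,1] - A[0,1]: -1 for A, 3 for B -> changes
(B) A[0,0] + A[1,1]: -2 for A, -2 for B -> unchanged
(C) A[0,0]: 0 for A, 2 for B -> changes
(D) A[0,1] + A[1,0]: 1 for A, -3 for B -> changes

Only (B) A[0,0] + A[1,1] = -2 survives (and it does so for every P, not just this one), so it is the invariant.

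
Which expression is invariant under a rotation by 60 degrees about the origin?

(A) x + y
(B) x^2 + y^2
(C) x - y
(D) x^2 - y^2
B

A rotation by 60 degrees sends (x, y) to (x/2 - sqrt(3)y/2, sqrt(3)x/2 + y/2).
Substitute the transformed coordinates into each option and compare with the original:
(A) x + y  ->  (x/2 - sqrt(3)y/2) + (sqrt(3)x/2 + y/2) = x/2 + sqrt(3)x/2 - sqrt(3)y/2 + y/2   [differs from x + y: not invariant]
(B) x^2 + y^2  ->  (x/2 - sqrt(3)y/2)^2 + (sqrt(3)x/2 + y/2)^2 = x^2 + y^2   [equals x^2 + y^2: invariant]
(C) x - y  ->  (x/2 - sqrt(3)y/2) - (sqrt(3)x/2 + y/2) = -sqrt(3)x/2 + x/2 - sqrt(3)y/2 - y/2   [differs from x - y: not invariant]
(D) x^2 - y^2  ->  (x/2 - sqrt(3)y/2)^2 - (sqrt(3)x/2 + y/2)^2 = -x^2/2 - sqrt(3)xy + y^2/2   [differs from x^2 - y^2: not invariant]

Only option (B), x^2 + y^2, is unchanged by the transformation.
Geometrically, x^2 + y^2 is the squared distance from the origin, which every rotation about the origin preserves.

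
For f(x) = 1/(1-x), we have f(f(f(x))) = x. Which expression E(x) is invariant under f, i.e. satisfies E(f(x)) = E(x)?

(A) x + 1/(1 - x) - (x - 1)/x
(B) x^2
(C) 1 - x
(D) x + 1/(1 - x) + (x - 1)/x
D

Replace x by f(x) = 1/(1 - x) in each option and simplify. As a quick numerical cross-check, also compare E(4) with E(f(4)) = E(-1/3).

(A) x + 1/(1 - x) - (x - 1)/x  ->  (1/(1 - x)) + 1/(1 - (1/(1 - x))) - ((1/(1 - x)) - 1)/(1/(1 - x)) = (x^2(1 - x) - x + (x - 1)^2)/(x(x - 1)); check: E(4) = 35/12 but E(-1/3) = -43/12.   [not invariant]
(B) x^2  ->  (1/(1 - x))^2 = (x - 1)^(-2); check: E(4) = 16 but E(-1/3) = 1/9.   [not invariant]
(C) 1 - x  ->  1 - (1/(1 - x)) = x/(x - 1); check: E(4) = -3 but E(-1/3) = 4/3.   [not invariant]
(D) x + 1/(1 - x) + (x - 1)/x  ->  (1/(1 - x)) + 1/(1 - (1/(1 - x))) + ((1/(1 - x)) - 1)/(1/(1 - x)), which simplifies back to x + 1/(1 - x) + (x - 1)/x; check: E(4) = 53/12, E(-1/3) = 53/12.   [invariant]

Only (D) is unchanged. Indeed f(f(x)) = 1/(1 - 1/(1-x)) = (1-x)/(-x) = (x-1)/x, so E(x) = x + f(x) + f(f(x)) is the sum over the whole 3-cycle; applying f just permutes the three terms cyclically (x -> f(x) -> f(f(x)) -> x), leaving the sum unchanged.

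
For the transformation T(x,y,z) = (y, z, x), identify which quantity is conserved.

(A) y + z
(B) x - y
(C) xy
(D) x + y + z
D

Apply T(x,y,z) = (y, z, x) to each option, i.e. replace (x, y, z) by the transformed coordinates.
Substitute the transformed coordinates into each option and compare with the original:
(A) y + z  ->  (z) + (x) = x + z   [differs from y + z: not invariant]
(B) x - y  ->  (y) - (z) = y - z   [differs from x - y: not invariant]
(C) xy  ->  (y)(z) = yz   [differs from xy: not invariant]
(D) x + y + z  ->  (y) + (z) + (x) = x + y + z   [equals x + y + z: invariant]

Only option (D), x + y + z, is unchanged by the transformation.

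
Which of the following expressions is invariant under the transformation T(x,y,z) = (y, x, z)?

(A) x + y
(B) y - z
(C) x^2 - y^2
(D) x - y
A

Apply T(x,y,z) = (y, x, z) to each option, i.e. replace (x, y, z) by the transformed coordinates.
Substitute the transformed coordinates into each option and compare with the original:
(A) x + y  ->  (y) + (x) = x + y   [equals x + y: invariant]
(B) y - z  ->  (x) - (z) = x - z   [differs from y - z: not invariant]
(C) x^2 - y^2  ->  (y)^2 - (x)^2 = -x^2 + y^2   [differs from x^2 - y^2: not invariant]
(D) x - y  ->  (y) - (x) = -x + y   [differs from x - y: not invariant]

Only option (A), x + y, is unchanged by the transformation.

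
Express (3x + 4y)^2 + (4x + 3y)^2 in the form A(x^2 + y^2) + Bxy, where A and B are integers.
25(x^2 + y^2) + 48xy

Expanding: (3x + 4y)^2 = 9x^2 + 24xy + 16y^2
(4x + 3y)^2 = 16x^2 + 24xy + 9y^2
Sum = (9+16)(x^2+y^2) + 48xy = 25(x^2 + y^2) + 48xy
This is symmetric in x and y.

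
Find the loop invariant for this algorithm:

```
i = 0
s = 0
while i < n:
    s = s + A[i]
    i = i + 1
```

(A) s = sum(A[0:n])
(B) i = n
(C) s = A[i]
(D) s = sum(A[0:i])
D

A loop invariant must hold before the first iteration and be re-established by every execution of the body.

(D) s = sum(A[0:i]): Initially i = 0 and s = 0 = sum of the empty slice A[0:0]. If s = sum(A[0:i]) holds at the top of an iteration, the body sets s to sum(A[0:i]) + A[i] = sum(A[0:i+1]) and then i to i+1, so s = sum(A[0:i]) holds again. At exit i = n, giving s = sum(A[0:n]).

The other options fail:
(A) s = sum(A[0:n]): false before the loop (s = 0, not the full sum) -- it only becomes true at exit.
(B) i = n: false initially (i = 0); it is the exit condition, not an invariant.
(C) s = A[i]: after the first iteration s = A[0] but i = 1, so s = A[i] compares s with the wrong element (and fails in general).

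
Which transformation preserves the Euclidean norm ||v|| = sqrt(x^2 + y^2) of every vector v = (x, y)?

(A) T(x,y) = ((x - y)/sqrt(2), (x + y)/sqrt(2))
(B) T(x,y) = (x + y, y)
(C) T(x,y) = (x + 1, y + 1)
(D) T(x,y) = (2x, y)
A

A transformation preserves a norm if ||T(v)|| = ||v|| for every v; a single vector where the norm changes rules an option out.

(A) T(x,y) = ((x - y)/sqrt(2), (x + y)/sqrt(2)): preserves the norm -- it is an orthogonal map (a rotation/reflection), and (sqrt(2)(x - y)/2)^2 + (sqrt(2)(x + y)/2)^2 simplifies to x^2 + y^2.
(B) T(x,y) = (x + y, y): v = (0, 1) has norm sqrt((0)^2 + (1)^2) = 1, but T(v) = (1, 1) has norm sqrt(2) -- not preserved.
(C) T(x,y) = (x + 1, y + 1): v = (1, 0) has norm sqrt((1)^2 + (0)^2) = 1, but T(v) = (2, 1) has norm sqrt(5) -- not preserved.
(D) T(x,y) = (2x, y): v = (1, 0) has norm sqrt((1)^2 + (0)^2) = 1, but T(v) = (2, 0) has norm 2 -- not preserved.

Therefore the answer is (A).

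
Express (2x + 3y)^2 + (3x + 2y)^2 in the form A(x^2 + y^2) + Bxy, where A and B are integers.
13(x^2 + y^2) + 24xy

Expanding: (2x + 3y)^2 = 4x^2 + 12xy + 9y^2
(3x + 2y)^2 = 9x^2 + 12xy + 4y^2
Sum = (4+9)(x^2+y^2) + 24xy = 13(x^2 + y^2) + 24xy
This is symmetric in x and y.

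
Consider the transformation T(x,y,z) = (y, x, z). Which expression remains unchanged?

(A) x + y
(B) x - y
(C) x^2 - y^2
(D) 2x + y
A

Apply T(x,y,z) = (y, x, z) to each option, i.e. replace (x, y, z) by the transformed coordinates.
Substitute the transformed coordinates into each option and compare with the original:
(A) x + y  ->  (y) + (x) = x + y   [equals x + y: invariant]
(B) x - y  ->  (y) - (x) = -x + y   [differs from x - y: not invariant]
(C) x^2 - y^2  ->  (y)^2 - (x)^2 = -x^2 + y^2   [differs from x^2 - y^2: not invariant]
(D) 2x + y  ->  2(y) + (x) = x + 2y   [differs from 2x + y: not invariant]

Only option (A), x + y, is unchanged by the transformation.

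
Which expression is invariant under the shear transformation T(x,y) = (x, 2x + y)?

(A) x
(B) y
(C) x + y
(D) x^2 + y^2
A

Under the shear T(x,y) = (x, 2x + y):
Substitute the transformed coordinates into each option and compare with the original:
(A) x  ->  (x) = x   [equals x: invariant]
(B) y  ->  (2x + y) = 2x + y   [differs from y: not invariant]
(C) x + y  ->  (x) + (2x + y) = 3x + y   [differs from x + y: not invariant]
(D) x^2 + y^2  ->  (x)^2 + (2x + y)^2 = 5x^2 + 4xy + y^2   [differs from x^2 + y^2: not invariant]

Only option (A), x, is unchanged by the transformation.
A vertical shear moves points parallel to the y-axis, so the x-coordinate (and any function of x alone) is unchanged.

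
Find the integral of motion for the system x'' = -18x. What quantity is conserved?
E = (x')^2 + 18x^2

Multiply the equation by x':
x' * x'' = -18x * x'
The left side is d/dt[(x')^2/2] and the right side is d/dt[-18x^2/2], so
d/dt[(x')^2/2 + 18x^2/2] = 0, i.e. (x')^2/2 + 18x^2/2 = constant.
Multiplying by 2, the integral of motion is E = (x')^2 + 18x^2.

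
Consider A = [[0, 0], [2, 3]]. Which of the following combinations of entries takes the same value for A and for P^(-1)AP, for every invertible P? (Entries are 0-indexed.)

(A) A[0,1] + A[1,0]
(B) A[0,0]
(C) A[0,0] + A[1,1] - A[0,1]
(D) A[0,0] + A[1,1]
D

A[0,0] + A[1,1] is the trace of A. By the cyclic property of the trace, tr(P^(-1)AP) = tr(APP^(-1)) = tr(A), so it is the same for every matrix similar to A.

The other combinations are not similarity invariants. For example, take P = [[1, -1], [0, 1]] (det P = 1), so P^(-1) = [[1, 1], [0, 1]] and
B = P^(-1)AP = [[2, 1], [2, 1]].
Evaluating each option on A and on B:
(A) A[0,1] + A[1,0]: 2 for A, 3 for B -> changes
(B) A[0,0]: 0 for A, 2 for B -> changes
(C) A[0,0] + A[1,1] - A[0,1]: 3 for A, 2 for B -> changes
(D) A[0,0] + A[1,1]: 3 for A, 3 for B -> unchanged

Only (D) A[0,0] + A[1,1] = 3 survives (and it does so for every P, not just this one), so it is the invariant.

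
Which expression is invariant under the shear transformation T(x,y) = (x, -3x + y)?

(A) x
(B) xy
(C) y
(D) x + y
A

Under the shear T(x,y) = (x, -3x + y):
Substitute the transformed coordinates into each option and compare with the original:
(A) x  ->  (x) = x   [equals x: invariant]
(B) xy  ->  (x)(-3x + y) = -3x^2 + xy   [differs from xy: not invariant]
(C) y  ->  (-3x + y) = -3x + y   [differs from y: not invariant]
(D) x + y  ->  (x) + (-3x + y) = -2x + y   [differs from x + y: not invariant]

Only option (A), x, is unchanged by the transformation.
A vertical shear moves points parallel to the y-axis, so the x-coordinate (and any function of x alone) is unchanged.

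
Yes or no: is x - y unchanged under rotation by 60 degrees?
No

Applying rotation by 60 degrees: x' = x*cos(60 degrees) - y*sin(60 degrees) = x/2 - sqrt(3)y/2, y' = x*sin(60 degrees) + y*cos(60 degrees) = sqrt(3)x/2 + y/2

Substituting into x - y:
(x/2 - sqrt(3)y/2) - (sqrt(3)x/2 + y/2)
= -sqrt(3)x/2 + x/2 - sqrt(3)y/2 - y/2

This differs from the original expression x - y, so it is NOT invariant.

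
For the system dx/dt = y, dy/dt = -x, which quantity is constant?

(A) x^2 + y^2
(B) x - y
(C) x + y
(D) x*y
A

A first integral I satisfies dI/dt = 0 along every solution. Differentiate each option and use the equation of motion:
(A) d/dt[x^2 + y^2] = 2x*dx/dt + 2y*dy/dt = 2x*y + 2y*(-x) = 0
(B) d/dt[x - y] = y - (-x) = x + y, not identically 0
(C) d/dt[x + y] = y + (-x) = y - x, not identically 0
(D) d/dt[x*y] = (dx/dt)y + x(dy/dt) = y^2 - x^2, not identically 0

Only (A) has zero time-derivative. So x^2 + y^2 (the squared radius; trajectories are circles) is the conserved quantity.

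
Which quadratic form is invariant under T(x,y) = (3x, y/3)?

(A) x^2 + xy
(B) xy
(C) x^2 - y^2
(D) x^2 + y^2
B

T multiplies x by 3 and divides y by 3.
Substitute the transformed coordinates into each option and compare with the original:
(A) x^2 + xy  ->  (3x)^2 + (3x)(y/3) = 9x^2 + xy   [differs from x^2 + xy: not invariant]
(B) xy  ->  (3x)(y/3) = xy   [equals xy: invariant]
(C) x^2 - y^2  ->  (3x)^2 - (y/3)^2 = 9x^2 - y^2/9   [differs from x^2 - y^2: not invariant]
(D) x^2 + y^2  ->  (3x)^2 + (y/3)^2 = 9x^2 + y^2/9   [differs from x^2 + y^2: not invariant]

Only option (B), xy, is unchanged by the transformation.
The factors 3 and 1/3 cancel only in the pure product xy.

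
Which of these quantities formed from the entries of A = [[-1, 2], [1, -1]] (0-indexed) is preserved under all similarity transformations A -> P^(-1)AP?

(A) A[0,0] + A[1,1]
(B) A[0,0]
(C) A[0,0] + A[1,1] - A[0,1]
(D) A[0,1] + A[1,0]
A

A[0,0] + A[1,1] is the trace of A. By the cyclic property of the trace, tr(P^(-1)AP) = tr(APP^(-1)) = tr(A), so it is the same for every matrix similar to A.

The other combinations are not similarity invariants. For example, take P = [[1, 2], [0, 1]] (det P = 1), so P^(-1) = [[1, -2], [0, 1]] and
B = P^(-1)AP = [[-3, -2], [1, 1]].
Evaluating each option on A and on B:
(A) A[0,0] + A[1,1]: -2 for A, -2 for B -> unchanged
(B) A[0,0]: -1 for A, -3 for B -> changes
(C) A[0,0] + A[1,1] - A[0,1]: -4 for A, 0 for B -> changes
(D) A[0,1] + A[1,0]: 3 for A, -1 for B -> changes

Only (A) A[0,0] + A[1,1] = -2 survives (and it does so for every P, not just this one), so it is the invariant.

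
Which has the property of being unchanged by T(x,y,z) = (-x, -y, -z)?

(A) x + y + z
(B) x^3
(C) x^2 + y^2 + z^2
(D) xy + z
C

Apply T(x,y,z) = (-x, -y, -z) to each option, i.e. replace (x, y, z) by the transformed coordinates.
Substitute the transformed coordinates into each option and compare with the original:
(A) x + y + z  ->  (-x) + (-y) + (-z) = -x - y - z   [differs from x + y + z: not invariant]
(B) x^3  ->  (-x)^3 = -x^3   [differs from x^3: not invariant]
(C) x^2 + y^2 + z^2  ->  (-x)^2 + (-y)^2 + (-z)^2 = x^2 + y^2 + z^2   [equals x^2 + y^2 + z^2: invariant]
(D) xy + z  ->  (-x)(-y) + (-z) = xy - z   [differs from xy + z: not invariant]

Only option (C), x^2 + y^2 + z^2, is unchanged by the transformation.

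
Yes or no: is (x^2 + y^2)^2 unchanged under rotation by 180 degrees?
Yes

Applying rotation by 180 degrees: x' = x*cos(180 degrees) - y*sin(180 degrees) = -x, y' = x*sin(180 degrees) + y*cos(180 degrees) = -y

Substituting into (x^2 + y^2)^2:
((-x)^2 + (-y)^2)^2
= x^4 + 2x^2y^2 + y^4 = (x^2 + y^2)^2

This equals the original expression (x^2 + y^2)^2, so it IS invariant.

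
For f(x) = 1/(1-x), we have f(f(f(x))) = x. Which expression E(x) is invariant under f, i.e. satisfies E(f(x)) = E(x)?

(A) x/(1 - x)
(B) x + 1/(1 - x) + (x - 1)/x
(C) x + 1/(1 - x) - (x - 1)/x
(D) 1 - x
B

Replace x by f(x) = 1/(1 - x) in each option and simplify. As a quick numerical cross-check, also compare E(3) with E(f(3)) = E(-1/2).

(A) x/(1 - x)  ->  (1/(1 - x))/(1 - (1/(1 - x))) = -1/x; check: E(3) = -3/2 but E(-1/2) = -1/3.   [not invariant]
(B) x + 1/(1 - x) + (x - 1)/x  ->  (1/(1 - x)) + 1/(1 - (1/(1 - x))) + ((1/(1 - x)) - 1)/(1/(1 - x)), which simplifies back to x + 1/(1 - x) + (x - 1)/x; check: E(3) = 19/6, E(-1/2) = 19/6.   [invariant]
(C) x + 1/(1 - x) - (x - 1)/x  ->  (1/(1 - x)) + 1/(1 - (1/(1 - x))) - ((1/(1 - x)) - 1)/(1/(1 - x)) = (x^2(1 - x) - x + (x - 1)^2)/(x(x - 1)); check: E(3) = 11/6 but E(-1/2) = -17/6.   [not invariant]
(D) 1 - x  ->  1 - (1/(1 - x)) = x/(x - 1); check: E(3) = -2 but E(-1/2) = 3/2.   [not invariant]

Only (B) is unchanged. Indeed f(f(x)) = 1/(1 - 1/(1-x)) = (1-x)/(-x) = (x-1)/x, so E(x) = x + f(x) + f(f(x)) is the sum over the whole 3-cycle; applying f just permutes the three terms cyclically (x -> f(x) -> f(f(x)) -> x), leaving the sum unchanged.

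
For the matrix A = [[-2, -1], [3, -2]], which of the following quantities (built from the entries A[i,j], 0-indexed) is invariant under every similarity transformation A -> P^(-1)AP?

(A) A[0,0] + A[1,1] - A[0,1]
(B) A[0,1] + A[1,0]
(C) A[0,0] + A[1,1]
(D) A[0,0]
C

A[0,0] + A[1,1] is the trace of A. By the cyclic property of the trace, tr(P^(-1)AP) = tr(APP^(-1)) = tr(A), so it is the same for every matrix similar to A.

The other combinations are not similarity invariants. For example, take P = [[1, 2], [0, 1]] (det P = 1), so P^(-1) = [[1, -2], [0, 1]] and
B = P^(-1)AP = [[-8, -13], [3, 4]].
Evaluating each option on A and on B:
(A) A[0,0] + A[1,1] - A[0,1]: -3 for A, 9 for B -> changes
(B) A[0,1] + A[1,0]: 2 for A, -10 for B -> changes
(C) A[0,0] + A[1,1]: -4 for A, -4 for B -> unchanged
(D) A[0,0]: -2 for A, -8 for B -> changes

Only (C) A[0,0] + A[1,1] = -4 survives (and it does so for every P, not just this one), so it is the invariant.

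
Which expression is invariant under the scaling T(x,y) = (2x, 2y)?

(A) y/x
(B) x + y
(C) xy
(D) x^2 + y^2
A

Under the uniform scaling T(x,y) = (2x, 2y):
Substitute the transformed coordinates into each option and compare with the original:
(A) y/x  ->  (2y)/(2x) = y/x   [equals y/x: invariant]
(B) x + y  ->  (2x) + (2y) = 2x + 2y   [differs from x + y: not invariant]
(C) xy  ->  (2x)(2y) = 4xy   [differs from xy: not invariant]
(D) x^2 + y^2  ->  (2x)^2 + (2y)^2 = 4x^2 + 4y^2   [differs from x^2 + y^2: not invariant]

Only option (A), y/x, is unchanged by the transformation.
The common factor 2 cancels in a ratio of coordinates, while sums, products and sums of squares pick up factors of 2 or 4.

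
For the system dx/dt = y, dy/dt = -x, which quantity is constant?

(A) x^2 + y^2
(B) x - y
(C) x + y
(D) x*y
A

A first integral I satisfies dI/dt = 0 along every solution. Differentiate each option and use the equation of motion:
(A) d/dt[x^2 + y^2] = 2x*dx/dt + 2y*dy/dt = 2x*y + 2y*(-x) = 0
(B) d/dt[x - y] = y - (-x) = x + y, not identically 0
(C) d/dt[x + y] = y + (-x) = y - x, not identically 0
(D) d/dt[x*y] = (dx/dt)y + x(dy/dt) = y^2 - x^2, not identically 0

Only (A) has zero time-derivative. So x^2 + y^2 (the squared radius; trajectories are circles) is the conserved quantity.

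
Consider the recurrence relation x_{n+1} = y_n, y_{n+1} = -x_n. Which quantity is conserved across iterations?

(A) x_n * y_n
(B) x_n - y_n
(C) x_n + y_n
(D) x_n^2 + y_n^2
D

For the recurrence x_{n+1} = y_n, y_{n+1} = -x_n:

x_{n+1}^2 + y_{n+1}^2 = y_n^2 + (-x_n)^2 = x_n^2 + y_n^2
The sum of squares is conserved (like energy in a harmonic oscillator).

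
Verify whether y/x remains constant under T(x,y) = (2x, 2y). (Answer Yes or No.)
Yes

Substitute T(x,y) = (2x, 2y) into the expression and compare with the original.

Original: y/x
After applying T: (2y)/(2x) = y/x

This is identical to the original y/x, so the expression is invariant.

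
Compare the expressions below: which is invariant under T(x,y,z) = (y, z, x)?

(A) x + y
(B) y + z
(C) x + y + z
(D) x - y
C

Apply T(x,y,z) = (y, z, x) to each option, i.e. replace (x, y, z) by the transformed coordinates.
Substitute the transformed coordinates into each option and compare with the original:
(A) x + y  ->  (y) + (z) = y + z   [differs from x + y: not invariant]
(B) y + z  ->  (z) + (x) = x + z   [differs from y + z: not invariant]
(C) x + y + z  ->  (y) + (z) + (x) = x + y + z   [equals x + y + z: invariant]
(D) x - y  ->  (y) - (z) = y - z   [differs from x - y: not invariant]

Only option (C), x + y + z, is unchanged by the transformation.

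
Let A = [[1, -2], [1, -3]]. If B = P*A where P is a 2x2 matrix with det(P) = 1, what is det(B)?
-1

By the multiplicative property of determinants, det(B) = det(P*A) = det(P) * det(A) = det(A),
so the determinant is invariant under multiplication by any determinant-1 matrix; we just need det(A).

det(A) = (1)(-3) - (-2)(1) = -3 - (-2) = -1

Therefore det(B) = 1 * (-1) = -1.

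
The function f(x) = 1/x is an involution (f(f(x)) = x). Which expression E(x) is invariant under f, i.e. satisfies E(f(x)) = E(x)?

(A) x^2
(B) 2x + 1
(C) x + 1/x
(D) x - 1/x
C

Replace x by f(x) = 1/x in each option and simplify. As a quick numerical cross-check, also compare E(3) with E(f(3)) = E(1/3).

(A) x^2  ->  (1/x)^2 = x^(-2); check: E(3) = 9 but E(1/3) = 1/9.   [not invariant]
(B) 2x + 1  ->  2(1/x) + 1 = (x + 2)/x; check: E(3) = 7 but E(1/3) = 5/3.   [not invariant]
(C) x + 1/x  ->  (1/x) + 1/(1/x), which simplifies back to x + 1/x; check: E(3) = 10/3, E(1/3) = 10/3.   [invariant]
(D) x - 1/x  ->  (1/x) - 1/(1/x) = -x + 1/x; check: E(3) = 8/3 but E(1/3) = -8/3.   [not invariant]

Only (C) is unchanged. E is symmetric under swapping x with f(x) = 1/x, which is exactly what an involution does.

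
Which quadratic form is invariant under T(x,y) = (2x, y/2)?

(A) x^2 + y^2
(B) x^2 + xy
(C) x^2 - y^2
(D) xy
D

T multiplies x by 2 and divides y by 2.
Substitute the transformed coordinates into each option and compare with the original:
(A) x^2 + y^2  ->  (2x)^2 + (y/2)^2 = 4x^2 + y^2/4   [differs from x^2 + y^2: not invariant]
(B) x^2 + xy  ->  (2x)^2 + (2x)(y/2) = 4x^2 + xy   [differs from x^2 + xy: not invariant]
(C) x^2 - y^2  ->  (2x)^2 - (y/2)^2 = 4x^2 - y^2/4   [differs from x^2 - y^2: not invariant]
(D) xy  ->  (2x)(y/2) = xy   [equals xy: invariant]

Only option (D), xy, is unchanged by the transformation.
The factors 2 and 1/2 cancel only in the pure product xy.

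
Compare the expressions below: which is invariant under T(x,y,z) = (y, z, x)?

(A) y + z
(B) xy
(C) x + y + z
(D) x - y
C

Apply T(x,y,z) = (y, z, x) to each option, i.e. replace (x, y, z) by the transformed coordinates.
Substitute the transformed coordinates into each option and compare with the original:
(A) y + z  ->  (z) + (x) = x + z   [differs from y + z: not invariant]
(B) xy  ->  (y)(z) = yz   [differs from xy: not invariant]
(C) x + y + z  ->  (y) + (z) + (x) = x + y + z   [equals x + y + z: invariant]
(D) x - y  ->  (y) - (z) = y - z   [differs from x - y: not invariant]

Only option (C), x + y + z, is unchanged by the transformation.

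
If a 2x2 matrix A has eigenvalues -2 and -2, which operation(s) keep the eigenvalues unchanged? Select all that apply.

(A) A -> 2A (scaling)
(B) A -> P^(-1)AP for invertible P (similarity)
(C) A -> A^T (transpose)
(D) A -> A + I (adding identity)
B and C

Eigenvalues are preserved by:
1. Similarity transformations: A -> P^(-1)AP (same characteristic polynomial)
2. Transpose: A^T has the same eigenvalues as A

Eigenvalues are NOT preserved by:
- Adding identity: eigenvalues become -2+1, -2+1
- Scaling: eigenvalues become -4, -4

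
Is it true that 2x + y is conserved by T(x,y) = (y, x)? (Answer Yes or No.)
No

Substitute T(x,y) = (y, x) into the expression and compare with the original.

Original: 2x + y
After applying T: 2(y) + (x) = x + 2y

This differs from the original 2x + y (difference: -x + y), so the expression is NOT invariant.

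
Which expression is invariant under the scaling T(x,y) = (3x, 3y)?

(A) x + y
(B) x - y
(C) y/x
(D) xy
C

Under the uniform scaling T(x,y) = (3x, 3y):
Substitute the transformed coordinates into each option and compare with the original:
(A) x + y  ->  (3x) + (3y) = 3x + 3y   [differs from x + y: not invariant]
(B) x - y  ->  (3x) - (3y) = 3x - 3y   [differs from x - y: not invariant]
(C) y/x  ->  (3y)/(3x) = y/x   [equals y/x: invariant]
(D) xy  ->  (3x)(3y) = 9xy   [differs from xy: not invariant]

Only option (C), y/x, is unchanged by the transformation.
The common factor 3 cancels in a ratio of coordinates, while sums, products and sums of squares pick up factors of 3 or 9.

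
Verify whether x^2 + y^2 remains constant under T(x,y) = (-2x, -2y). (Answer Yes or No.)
No

Substitute T(x,y) = (-2x, -2y) into the expression and compare with the original.

Original: x^2 + y^2
After applying T: (-2x)^2 + (-2y)^2 = 4x^2 + 4y^2

This differs from the original x^2 + y^2 (difference: 3x^2 + 3y^2), so the expression is NOT invariant.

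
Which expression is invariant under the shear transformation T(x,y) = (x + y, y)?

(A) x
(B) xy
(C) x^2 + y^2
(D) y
D

Under the shear T(x,y) = (x + y, y):
Substitute the transformed coordinates into each option and compare with the original:
(A) x  ->  (x + y) = x + y   [differs from x: not invariant]
(B) xy  ->  (x + y)(y) = xy + y^2   [differs from xy: not invariant]
(C) x^2 + y^2  ->  (x + y)^2 + (y)^2 = x^2 + 2xy + 2y^2   [differs from x^2 + y^2: not invariant]
(D) y  ->  (y) = y   [equals y: invariant]

Only option (D), y, is unchanged by the transformation.
A horizontal shear moves points parallel to the x-axis, so the y-coordinate (and any function of y alone) is unchanged.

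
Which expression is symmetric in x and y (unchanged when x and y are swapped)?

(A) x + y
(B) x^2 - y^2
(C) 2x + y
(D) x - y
A

A symmetric expression is unchanged when the variables are permuted; here the transformation to test is the swap (x, y) -> (y, x).
Substitute the transformed coordinates into each option and compare with the original:
(A) x + y  ->  (y) + (x) = x + y   [equals x + y: invariant]
(B) x^2 - y^2  ->  (y)^2 - (x)^2 = -x^2 + y^2   [differs from x^2 - y^2: not invariant]
(C) 2x + y  ->  2(y) + (x) = x + 2y   [differs from 2x + y: not invariant]
(D) x - y  ->  (y) - (x) = -x + y   [differs from x - y: not invariant]

Only option (A), x + y, is unchanged by the transformation.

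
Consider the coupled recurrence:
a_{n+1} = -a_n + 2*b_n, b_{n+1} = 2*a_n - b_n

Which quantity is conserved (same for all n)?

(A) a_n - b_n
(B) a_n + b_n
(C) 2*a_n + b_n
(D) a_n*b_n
B

Replace a_n by a_{n+1} = -a_n + 2*b_n and b_n by b_{n+1} = 2*a_n - b_n in each option and simplify:
(A) a_n - b_n  ->  (-a_n + 2*b_n) - (2*a_n - b_n) = -3*a_n + 3*b_n   [not conserved]
(B) a_n + b_n  ->  (-a_n + 2*b_n) + (2*a_n - b_n) = a_n + b_n   [conserved]
(C) 2*a_n + b_n  ->  2*(-a_n + 2*b_n) + (2*a_n - b_n) = 3*b_n   [not conserved]
(D) a_n*b_n  ->  (-a_n + 2*b_n)*(2*a_n - b_n) = -2*a_n^2 + 5*a_n*b_n - 2*b_n^2   [not conserved]

Only (B) a_n + b_n returns to itself after one step, so it is the conserved quantity.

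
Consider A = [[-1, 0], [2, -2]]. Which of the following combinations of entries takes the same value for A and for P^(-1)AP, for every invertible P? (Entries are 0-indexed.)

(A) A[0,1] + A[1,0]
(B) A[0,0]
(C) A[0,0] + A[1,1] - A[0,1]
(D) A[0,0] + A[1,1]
D

A[0,0] + A[1,1] is the trace of A. By the cyclic property of the trace, tr(P^(-1)AP) = tr(APP^(-1)) = tr(A), so it is the same for every matrix similar to A.

The other combinations are not similarity invariants. For example, take P = [[1, 1], [0, 1]] (det P = 1), so P^(-1) = [[1, -1], [0, 1]] and
B = P^(-1)AP = [[-3, -1], [2, 0]].
Evaluating each option on A and on B:
(A) A[0,1] + A[1,0]: 2 for A, 1 for B -> changes
(B) A[0,0]: -1 for A, -3 for B -> changes
(C) A[0,0] + A[1,1] - A[0,1]: -3 for A, -2 for B -> changes
(D) A[0,0] + A[1,1]: -3 for A, -3 for B -> unchanged

Only (D) A[0,0] + A[1,1] = -3 survives (and it does so for every P, not just this one), so it is the invariant.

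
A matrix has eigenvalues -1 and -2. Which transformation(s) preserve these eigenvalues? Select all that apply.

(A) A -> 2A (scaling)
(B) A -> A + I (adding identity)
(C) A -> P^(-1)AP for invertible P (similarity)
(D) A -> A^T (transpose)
C and D

Eigenvalues are preserved by:
1. Similarity transformations: A -> P^(-1)AP (same characteristic polynomial)
2. Transpose: A^T has the same eigenvalues as A

Eigenvalues are NOT preserved by:
- Adding identity: eigenvalues become -1+1, -2+1
- Scaling: eigenvalues become -2, -4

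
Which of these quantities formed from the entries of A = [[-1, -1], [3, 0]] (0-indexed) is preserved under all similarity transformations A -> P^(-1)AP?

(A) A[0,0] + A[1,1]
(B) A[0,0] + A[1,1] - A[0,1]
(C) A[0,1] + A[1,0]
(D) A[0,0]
A

A[0,0] + A[1,1] is the trace of A. By the cyclic property of the trace, tr(P^(-1)AP) = tr(APP^(-1)) = tr(A), so it is the same for every matrix similar to A.

The other combinations are not similarity invariants. For example, take P = [[1, 1], [1, 2]] (det P = 1), so P^(-1) = [[2, -1], [-1, 1]] and
B = P^(-1)AP = [[-7, -9], [5, 6]].
Evaluating each option on A and on B:
(A) A[0,0] + A[1,1]: -1 for A, -1 for B -> unchanged
(B) A[0,0] + A[1,1] - A[0,1]: 0 for A, 8 for B -> changes
(C) A[0,1] + A[1,0]: 2 for A, -4 for B -> changes
(D) A[0,0]: -1 for A, -7 for B -> changes

Only (A) A[0,0] + A[1,1] = -1 survives (and it does so for every P, not just this one), so it is the invariant.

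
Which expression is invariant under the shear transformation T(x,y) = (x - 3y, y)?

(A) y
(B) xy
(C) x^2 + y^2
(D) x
A

Under the shear T(x,y) = (x - 3y, y):
Substitute the transformed coordinates into each option and compare with the original:
(A) y  ->  (y) = y   [equals y: invariant]
(B) xy  ->  (x - 3y)(y) = xy - 3y^2   [differs from xy: not invariant]
(C) x^2 + y^2  ->  (x - 3y)^2 + (y)^2 = x^2 - 6xy + 10y^2   [differs from x^2 + y^2: not invariant]
(D) x  ->  (x - 3y) = x - 3y   [differs from x: not invariant]

Only option (A), y, is unchanged by the transformation.
A horizontal shear moves points parallel to the x-axis, so the y-coordinate (and any function of y alone) is unchanged.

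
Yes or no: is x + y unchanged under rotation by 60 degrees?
No

Applying rotation by 60 degrees: x' = x*cos(60 degrees) - y*sin(60 degrees) = x/2 - sqrt(3)y/2, y' = x*sin(60 degrees) + y*cos(60 degrees) = sqrt(3)x/2 + y/2

Substituting into x + y:
(x/2 - sqrt(3)y/2) + (sqrt(3)x/2 + y/2)
= x/2 + sqrt(3)x/2 - sqrt(3)y/2 + y/2

This differs from the original expression x + y, so it is NOT invariant.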